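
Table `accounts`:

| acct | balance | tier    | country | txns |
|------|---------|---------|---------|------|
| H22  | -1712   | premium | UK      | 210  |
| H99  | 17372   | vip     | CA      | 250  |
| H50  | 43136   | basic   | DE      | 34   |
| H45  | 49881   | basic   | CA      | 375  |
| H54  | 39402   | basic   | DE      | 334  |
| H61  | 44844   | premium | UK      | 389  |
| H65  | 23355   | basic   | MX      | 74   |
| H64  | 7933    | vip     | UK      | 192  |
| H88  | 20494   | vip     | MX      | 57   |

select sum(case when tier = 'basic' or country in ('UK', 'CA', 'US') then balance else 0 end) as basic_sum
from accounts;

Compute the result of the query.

224211

acct=H22: ✓ → -1712
acct=H99: ✓ → 17372
acct=H50: ✓ → 43136
acct=H45: ✓ → 49881
acct=H54: ✓ → 39402
acct=H61: ✓ → 44844
acct=H65: ✓ → 23355
acct=H64: ✓ → 7933
acct=H88: ✗
basic_sum = -1712 + 17372 + 43136 + 49881 + 39402 + 44844 + 23355 + 7933 = 224211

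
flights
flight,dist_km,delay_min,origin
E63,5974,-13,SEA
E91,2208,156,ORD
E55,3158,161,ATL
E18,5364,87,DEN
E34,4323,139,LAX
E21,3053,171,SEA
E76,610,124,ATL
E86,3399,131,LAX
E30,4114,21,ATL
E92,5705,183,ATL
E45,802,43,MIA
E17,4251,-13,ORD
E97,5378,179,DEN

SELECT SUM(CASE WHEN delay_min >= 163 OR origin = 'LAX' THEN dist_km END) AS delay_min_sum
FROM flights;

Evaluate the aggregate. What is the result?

flight=E63: ✗
flight=E91: ✗
flight=E55: ✗
flight=E18: ✗
flight=E34: ✓ → 4323
flight=E21: ✓ → 3053
flight=E76: ✗
flight=E86: ✓ → 3399
flight=E30: ✗
flight=E92: ✓ → 5705
flight=E45: ✗
flight=E17: ✗
flight=E97: ✓ → 5378
delay_min_sum = 4323 + 3053 + 3399 + 5705 + 5378 = 21858

21858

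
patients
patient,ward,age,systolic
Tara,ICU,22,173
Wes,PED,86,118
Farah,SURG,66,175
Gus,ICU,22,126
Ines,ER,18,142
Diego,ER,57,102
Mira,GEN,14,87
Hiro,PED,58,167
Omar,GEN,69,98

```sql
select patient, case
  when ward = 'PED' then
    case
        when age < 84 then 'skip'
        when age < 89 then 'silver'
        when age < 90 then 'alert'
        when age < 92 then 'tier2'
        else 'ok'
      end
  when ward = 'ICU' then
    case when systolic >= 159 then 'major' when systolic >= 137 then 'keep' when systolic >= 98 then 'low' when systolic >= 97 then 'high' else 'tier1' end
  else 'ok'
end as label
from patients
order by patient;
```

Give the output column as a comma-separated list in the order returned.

patient=Diego: ward='ER' → outer ELSE → ok
patient=Farah: ward='SURG' → outer ELSE → ok
patient=Gus: ward='ICU' → inner[systolic >= 98] → low
patient=Hiro: ward='PED' → inner[age < 84] → skip
patient=Ines: ward='ER' → outer ELSE → ok
patient=Mira: ward='GEN' → outer ELSE → ok
patient=Omar: ward='GEN' → outer ELSE → ok
patient=Tara: ward='ICU' → inner[systolic >= 159] → major
patient=Wes: ward='PED' → inner[age < 89] → silver

ok, ok, low, skip, ok, ok, ok, major, silver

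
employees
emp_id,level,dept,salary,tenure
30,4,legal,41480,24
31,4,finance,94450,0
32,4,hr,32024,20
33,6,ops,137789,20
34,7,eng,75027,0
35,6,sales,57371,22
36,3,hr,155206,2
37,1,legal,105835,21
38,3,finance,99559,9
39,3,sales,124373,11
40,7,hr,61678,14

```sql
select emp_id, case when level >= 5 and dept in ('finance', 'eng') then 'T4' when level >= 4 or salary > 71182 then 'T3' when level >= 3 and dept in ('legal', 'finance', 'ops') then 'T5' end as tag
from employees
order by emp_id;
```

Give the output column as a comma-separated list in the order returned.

T3, T3, T3, T3, T4, T3, T3, T3, T3, T3, T3

emp_id=30: level >= 4 or salary > 71182 → T3
emp_id=31: level >= 4 or salary > 71182 → T3
emp_id=32: level >= 4 or salary > 71182 → T3
emp_id=33: level >= 4 or salary > 71182 → T3
emp_id=34: level >= 5 and dept in ('finance', 'eng') → T4
emp_id=35: level >= 4 or salary > 71182 → T3
emp_id=36: level >= 4 or salary > 71182 → T3
emp_id=37: level >= 4 or salary > 71182 → T3
emp_id=38: level >= 4 or salary > 71182 → T3
emp_id=39: level >= 4 or salary > 71182 → T3
emp_id=40: level >= 4 or salary > 71182 → T3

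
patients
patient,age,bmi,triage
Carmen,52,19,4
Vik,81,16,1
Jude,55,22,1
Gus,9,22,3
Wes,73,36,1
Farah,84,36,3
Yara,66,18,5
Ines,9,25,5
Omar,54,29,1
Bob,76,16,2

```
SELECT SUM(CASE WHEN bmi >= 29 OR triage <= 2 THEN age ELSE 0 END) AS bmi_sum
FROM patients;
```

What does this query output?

patient=Carmen: ✗
patient=Vik: ✓ → 81
patient=Jude: ✓ → 55
patient=Gus: ✗
patient=Wes: ✓ → 73
patient=Farah: ✓ → 84
patient=Yara: ✗
patient=Ines: ✗
patient=Omar: ✓ → 54
patient=Bob: ✓ → 76
bmi_sum = 81 + 55 + 73 + 84 + 54 + 76 = 423

423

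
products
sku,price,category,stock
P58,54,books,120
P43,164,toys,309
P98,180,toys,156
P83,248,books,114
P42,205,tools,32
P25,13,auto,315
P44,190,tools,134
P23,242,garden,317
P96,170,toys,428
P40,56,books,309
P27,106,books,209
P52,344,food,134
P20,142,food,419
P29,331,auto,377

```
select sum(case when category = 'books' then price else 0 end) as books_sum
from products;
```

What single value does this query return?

464

sku=P58: ✓ → 54
sku=P43: ✗
sku=P98: ✗
sku=P83: ✓ → 248
sku=P42: ✗
sku=P25: ✗
sku=P44: ✗
sku=P23: ✗
sku=P96: ✗
sku=P40: ✓ → 56
sku=P27: ✓ → 106
sku=P52: ✗
sku=P20: ✗
sku=P29: ✗
books_sum = 54 + 248 + 56 + 106 = 464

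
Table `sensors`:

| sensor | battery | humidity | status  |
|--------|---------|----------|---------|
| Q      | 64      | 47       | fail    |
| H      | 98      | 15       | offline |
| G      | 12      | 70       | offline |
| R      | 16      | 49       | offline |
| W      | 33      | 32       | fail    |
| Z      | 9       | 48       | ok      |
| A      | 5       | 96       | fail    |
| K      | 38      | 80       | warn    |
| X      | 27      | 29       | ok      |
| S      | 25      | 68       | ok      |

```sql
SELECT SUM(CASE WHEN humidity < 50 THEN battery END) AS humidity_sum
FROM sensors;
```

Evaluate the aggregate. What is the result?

sensor=Q: ✓ → 64
sensor=H: ✓ → 98
sensor=G: ✗
sensor=R: ✓ → 16
sensor=W: ✓ → 33
sensor=Z: ✓ → 9
sensor=A: ✗
sensor=K: ✗
sensor=X: ✓ → 27
sensor=S: ✗
humidity_sum = 64 + 98 + 16 + 33 + 9 + 27 = 247

247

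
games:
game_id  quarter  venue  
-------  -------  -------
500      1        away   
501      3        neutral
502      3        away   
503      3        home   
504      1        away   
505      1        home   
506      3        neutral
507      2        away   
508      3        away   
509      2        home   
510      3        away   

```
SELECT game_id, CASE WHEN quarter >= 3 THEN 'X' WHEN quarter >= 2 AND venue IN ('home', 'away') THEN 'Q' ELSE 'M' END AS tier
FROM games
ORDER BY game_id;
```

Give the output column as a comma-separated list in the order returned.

game_id=500: ELSE → M
game_id=501: quarter >= 3 → X
game_id=502: quarter >= 3 → X
game_id=503: quarter >= 3 → X
game_id=504: ELSE → M
game_id=505: ELSE → M
game_id=506: quarter >= 3 → X
game_id=507: quarter >= 2 AND venue IN ('home', 'away') → Q
game_id=508: quarter >= 3 → X
game_id=509: quarter >= 2 AND venue IN ('home', 'away') → Q
game_id=510: quarter >= 3 → X

M, X, X, X, M, M, X, Q, X, Q, X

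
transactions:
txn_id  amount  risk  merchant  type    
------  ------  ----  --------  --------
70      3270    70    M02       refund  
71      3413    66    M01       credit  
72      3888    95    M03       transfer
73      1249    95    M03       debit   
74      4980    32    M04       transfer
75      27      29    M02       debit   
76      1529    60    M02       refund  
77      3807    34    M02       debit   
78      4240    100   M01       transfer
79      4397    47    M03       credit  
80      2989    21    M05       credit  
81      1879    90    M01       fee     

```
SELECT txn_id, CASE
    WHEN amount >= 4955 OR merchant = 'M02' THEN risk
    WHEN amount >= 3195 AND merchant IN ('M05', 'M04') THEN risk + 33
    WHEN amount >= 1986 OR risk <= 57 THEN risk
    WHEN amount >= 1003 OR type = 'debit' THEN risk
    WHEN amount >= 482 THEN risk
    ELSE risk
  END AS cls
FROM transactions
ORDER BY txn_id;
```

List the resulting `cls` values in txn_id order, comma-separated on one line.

txn_id=70: amount >= 4955 OR merchant = 'M02' → 70
txn_id=71: amount >= 1986 OR risk <= 57 → 66
txn_id=72: amount >= 1986 OR risk <= 57 → 95
txn_id=73: amount >= 1003 OR type = 'debit' → 95
txn_id=74: amount >= 4955 OR merchant = 'M02' → 32
txn_id=75: amount >= 4955 OR merchant = 'M02' → 29
txn_id=76: amount >= 4955 OR merchant = 'M02' → 60
txn_id=77: amount >= 4955 OR merchant = 'M02' → 34
txn_id=78: amount >= 1986 OR risk <= 57 → 100
txn_id=79: amount >= 1986 OR risk <= 57 → 47
txn_id=80: amount >= 1986 OR risk <= 57 → 21
txn_id=81: amount >= 1003 OR type = 'debit' → 90

70, 66, 95, 95, 32, 29, 60, 34, 100, 47, 21, 90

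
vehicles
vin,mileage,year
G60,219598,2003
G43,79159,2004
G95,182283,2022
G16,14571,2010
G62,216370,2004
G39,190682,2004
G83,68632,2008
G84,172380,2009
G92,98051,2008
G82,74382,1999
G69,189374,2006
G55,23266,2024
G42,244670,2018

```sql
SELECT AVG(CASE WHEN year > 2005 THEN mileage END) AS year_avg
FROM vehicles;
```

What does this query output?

124153.375

vin=G60: ✗
vin=G43: ✗
vin=G95: ✓ → 182283
vin=G16: ✓ → 14571
vin=G62: ✗
vin=G39: ✗
vin=G83: ✓ → 68632
vin=G84: ✓ → 172380
vin=G92: ✓ → 98051
vin=G82: ✗
vin=G69: ✓ → 189374
vin=G55: ✓ → 23266
vin=G42: ✓ → 244670
year_avg = (182283 + 14571 + 68632 + 172380 + 98051 + 189374 + 23266 + 244670) / 8 = 124153.375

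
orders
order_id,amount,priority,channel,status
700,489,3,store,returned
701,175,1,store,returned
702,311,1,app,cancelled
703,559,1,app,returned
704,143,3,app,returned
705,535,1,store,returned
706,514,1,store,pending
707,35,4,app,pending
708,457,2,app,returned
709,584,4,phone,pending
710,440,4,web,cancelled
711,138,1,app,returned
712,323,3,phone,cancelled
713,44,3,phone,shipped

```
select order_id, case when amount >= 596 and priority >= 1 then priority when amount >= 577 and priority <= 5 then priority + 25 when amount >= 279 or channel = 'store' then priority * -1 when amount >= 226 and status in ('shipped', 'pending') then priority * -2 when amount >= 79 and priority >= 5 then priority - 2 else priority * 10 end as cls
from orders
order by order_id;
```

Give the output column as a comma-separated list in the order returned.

order_id=700: amount >= 279 or channel = 'store' → -3
order_id=701: amount >= 279 or channel = 'store' → -1
order_id=702: amount >= 279 or channel = 'store' → -1
order_id=703: amount >= 279 or channel = 'store' → -1
order_id=704: ELSE → 30
order_id=705: amount >= 279 or channel = 'store' → -1
order_id=706: amount >= 279 or channel = 'store' → -1
order_id=707: ELSE → 40
order_id=708: amount >= 279 or channel = 'store' → -2
order_id=709: amount >= 577 and priority <= 5 → 29
order_id=710: amount >= 279 or channel = 'store' → -4
order_id=711: ELSE → 10
order_id=712: amount >= 279 or channel = 'store' → -3
order_id=713: ELSE → 30

-3, -1, -1, -1, 30, -1, -1, 40, -2, 29, -4, 10, -3, 30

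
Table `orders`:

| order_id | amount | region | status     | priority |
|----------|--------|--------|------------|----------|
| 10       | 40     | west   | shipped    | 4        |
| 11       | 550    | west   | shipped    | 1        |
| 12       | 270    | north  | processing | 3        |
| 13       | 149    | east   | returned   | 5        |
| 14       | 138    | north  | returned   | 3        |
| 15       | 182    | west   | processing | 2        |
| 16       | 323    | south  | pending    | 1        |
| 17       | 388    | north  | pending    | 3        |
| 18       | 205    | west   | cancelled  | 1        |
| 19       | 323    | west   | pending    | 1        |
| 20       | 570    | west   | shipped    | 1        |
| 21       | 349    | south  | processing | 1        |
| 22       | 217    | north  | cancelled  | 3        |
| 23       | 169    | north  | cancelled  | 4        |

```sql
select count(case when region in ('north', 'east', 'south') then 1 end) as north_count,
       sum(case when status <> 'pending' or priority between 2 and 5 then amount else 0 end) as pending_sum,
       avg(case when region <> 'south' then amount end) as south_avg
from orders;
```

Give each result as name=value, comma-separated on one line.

[north_count: region in ('north', 'east', 'south')]
order_id=10: ✗
order_id=11: ✗
order_id=12: ✓ → 1
order_id=13: ✓ → 1
order_id=14: ✓ → 1
order_id=15: ✗
order_id=16: ✓ → 1
order_id=17: ✓ → 1
order_id=18: ✗
order_id=19: ✗
order_id=20: ✗
order_id=21: ✓ → 1
order_id=22: ✓ → 1
order_id=23: ✓ → 1
north_count = COUNT(1, 1, 1, 1, 1, 1, 1, 1) = 8
—
[pending_sum: status <> 'pending' or priority between 2 and 5]
order_id=10: ✓ → 40
order_id=11: ✓ → 550
order_id=12: ✓ → 270
order_id=13: ✓ → 149
order_id=14: ✓ → 138
order_id=15: ✓ → 182
order_id=16: ✗
order_id=17: ✓ → 388
order_id=18: ✓ → 205
order_id=19: ✗
order_id=20: ✓ → 570
order_id=21: ✓ → 349
order_id=22: ✓ → 217
order_id=23: ✓ → 169
pending_sum = 40 + 550 + 270 + 149 + 138 + 182 + 388 + 205 + 570 + 349 + 217 + 169 = 3227
—
[south_avg: region <> 'south']
order_id=10: ✓ → 40
order_id=11: ✓ → 550
order_id=12: ✓ → 270
order_id=13: ✓ → 149
order_id=14: ✓ → 138
order_id=15: ✓ → 182
order_id=16: ✗
order_id=17: ✓ → 388
order_id=18: ✓ → 205
order_id=19: ✓ → 323
order_id=20: ✓ → 570
order_id=21: ✗
order_id=22: ✓ → 217
order_id=23: ✓ → 169
south_avg = (40 + 550 + 270 + 149 + 138 + 182 + 388 + 205 + 323 + 570 + 217 + 169) / 12 = 266.75

north_count=8, pending_sum=3227, south_avg=266.75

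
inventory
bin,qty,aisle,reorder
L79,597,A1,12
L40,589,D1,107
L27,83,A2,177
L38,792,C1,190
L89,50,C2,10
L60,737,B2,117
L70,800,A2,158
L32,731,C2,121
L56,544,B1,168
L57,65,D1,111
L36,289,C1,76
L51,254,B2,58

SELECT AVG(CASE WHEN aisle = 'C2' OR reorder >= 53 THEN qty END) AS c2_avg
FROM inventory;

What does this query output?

bin=L79: ✗
bin=L40: ✓ → 589
bin=L27: ✓ → 83
bin=L38: ✓ → 792
bin=L89: ✓ → 50
bin=L60: ✓ → 737
bin=L70: ✓ → 800
bin=L32: ✓ → 731
bin=L56: ✓ → 544
bin=L57: ✓ → 65
bin=L36: ✓ → 289
bin=L51: ✓ → 254
c2_avg = (589 + 83 + 792 + 50 + 737 + 800 + 731 + 544 + 65 + 289 + 254) / 11 = 448.5454545455

448.5454545455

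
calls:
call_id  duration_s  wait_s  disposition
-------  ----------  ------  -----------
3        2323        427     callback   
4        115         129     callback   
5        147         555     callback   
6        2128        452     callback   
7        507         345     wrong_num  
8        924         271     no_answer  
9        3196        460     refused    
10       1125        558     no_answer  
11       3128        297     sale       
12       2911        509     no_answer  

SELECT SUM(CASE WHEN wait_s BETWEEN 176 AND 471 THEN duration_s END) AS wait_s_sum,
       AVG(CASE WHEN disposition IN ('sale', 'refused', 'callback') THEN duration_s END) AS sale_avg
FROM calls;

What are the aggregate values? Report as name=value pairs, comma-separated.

wait_s_sum=12206, sale_avg=1839.5

[wait_s_sum: wait_s BETWEEN 176 AND 471]
call_id=3: ✓ → 2323
call_id=4: ✗
call_id=5: ✗
call_id=6: ✓ → 2128
call_id=7: ✓ → 507
call_id=8: ✓ → 924
call_id=9: ✓ → 3196
call_id=10: ✗
call_id=11: ✓ → 3128
call_id=12: ✗
wait_s_sum = 2323 + 2128 + 507 + 924 + 3196 + 3128 = 12206
—
[sale_avg: disposition IN ('sale', 'refused', 'callback')]
call_id=3: ✓ → 2323
call_id=4: ✓ → 115
call_id=5: ✓ → 147
call_id=6: ✓ → 2128
call_id=7: ✗
call_id=8: ✗
call_id=9: ✓ → 3196
call_id=10: ✗
call_id=11: ✓ → 3128
call_id=12: ✗
sale_avg = (2323 + 115 + 147 + 2128 + 3196 + 3128) / 6 = 1839.5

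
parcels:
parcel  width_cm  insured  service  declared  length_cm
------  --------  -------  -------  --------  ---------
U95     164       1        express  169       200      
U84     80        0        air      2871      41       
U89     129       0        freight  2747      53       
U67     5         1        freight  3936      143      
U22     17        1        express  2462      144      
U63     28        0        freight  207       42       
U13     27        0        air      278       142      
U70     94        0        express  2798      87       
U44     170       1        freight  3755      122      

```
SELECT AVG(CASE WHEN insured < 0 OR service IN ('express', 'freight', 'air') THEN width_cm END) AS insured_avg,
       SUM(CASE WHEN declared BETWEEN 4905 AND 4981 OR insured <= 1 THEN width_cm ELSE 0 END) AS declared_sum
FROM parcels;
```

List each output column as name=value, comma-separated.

[insured_avg: insured < 0 OR service IN ('express', 'freight', 'air')]
parcel=U95: ✓ → 164
parcel=U84: ✓ → 80
parcel=U89: ✓ → 129
parcel=U67: ✓ → 5
parcel=U22: ✓ → 17
parcel=U63: ✓ → 28
parcel=U13: ✓ → 27
parcel=U70: ✓ → 94
parcel=U44: ✓ → 170
insured_avg = (164 + 80 + 129 + 5 + 17 + 28 + 27 + 94 + 170) / 9 = 79.3333333333
—
[declared_sum: declared BETWEEN 4905 AND 4981 OR insured <= 1]
parcel=U95: ✓ → 164
parcel=U84: ✓ → 80
parcel=U89: ✓ → 129
parcel=U67: ✓ → 5
parcel=U22: ✓ → 17
parcel=U63: ✓ → 28
parcel=U13: ✓ → 27
parcel=U70: ✓ → 94
parcel=U44: ✓ → 170
declared_sum = 164 + 80 + 129 + 5 + 17 + 28 + 27 + 94 + 170 = 714

insured_avg=79.3333333333, declared_sum=714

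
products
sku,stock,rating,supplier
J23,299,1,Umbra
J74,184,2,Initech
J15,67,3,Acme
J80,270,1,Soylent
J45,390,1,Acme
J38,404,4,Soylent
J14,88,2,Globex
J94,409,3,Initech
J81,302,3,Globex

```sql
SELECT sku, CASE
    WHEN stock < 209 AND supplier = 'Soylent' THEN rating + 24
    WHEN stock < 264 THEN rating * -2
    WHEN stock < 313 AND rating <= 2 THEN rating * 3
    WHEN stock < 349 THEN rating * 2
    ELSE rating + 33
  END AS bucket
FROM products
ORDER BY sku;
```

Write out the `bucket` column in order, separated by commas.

sku=J14: stock < 264 → -4
sku=J15: stock < 264 → -6
sku=J23: stock < 313 AND rating <= 2 → 3
sku=J38: ELSE → 37
sku=J45: ELSE → 34
sku=J74: stock < 264 → -4
sku=J80: stock < 313 AND rating <= 2 → 3
sku=J81: stock < 349 → 6
sku=J94: ELSE → 36

-4, -6, 3, 37, 34, -4, 3, 6, 36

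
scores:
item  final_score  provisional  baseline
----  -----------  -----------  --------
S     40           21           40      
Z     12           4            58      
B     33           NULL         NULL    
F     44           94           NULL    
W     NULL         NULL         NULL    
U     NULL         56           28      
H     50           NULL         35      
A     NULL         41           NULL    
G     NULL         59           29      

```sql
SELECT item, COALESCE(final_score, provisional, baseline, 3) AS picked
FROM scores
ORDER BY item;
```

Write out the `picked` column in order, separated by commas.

41, 33, 44, 59, 50, 40, 56, 3, 12

item=A: final_score=NULL, provisional=41 → 41
item=B: final_score=33 → 33
item=F: final_score=44 → 44
item=G: final_score=NULL, provisional=59 → 59
item=H: final_score=50 → 50
item=S: final_score=40 → 40
item=U: final_score=NULL, provisional=56 → 56
item=W: final_score=NULL, provisional=NULL, baseline=NULL, → literal 3 → 3
item=Z: final_score=12 → 12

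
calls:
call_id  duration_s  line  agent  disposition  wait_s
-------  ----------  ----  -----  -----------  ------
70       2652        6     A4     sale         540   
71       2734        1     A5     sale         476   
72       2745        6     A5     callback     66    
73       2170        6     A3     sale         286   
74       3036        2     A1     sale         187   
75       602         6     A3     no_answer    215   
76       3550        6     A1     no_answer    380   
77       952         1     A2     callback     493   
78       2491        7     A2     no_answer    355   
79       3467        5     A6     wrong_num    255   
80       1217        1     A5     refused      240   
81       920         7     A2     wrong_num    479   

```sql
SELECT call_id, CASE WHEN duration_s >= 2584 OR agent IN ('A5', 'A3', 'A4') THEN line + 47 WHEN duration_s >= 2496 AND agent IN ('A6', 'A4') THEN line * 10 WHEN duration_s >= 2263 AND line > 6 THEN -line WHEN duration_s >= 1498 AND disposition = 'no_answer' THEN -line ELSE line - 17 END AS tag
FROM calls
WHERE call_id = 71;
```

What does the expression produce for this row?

call_id = 71: duration_s=2734, line=1, agent=A5, disposition=sale, wait_s=476.
duration_s >= 2584 OR agent IN ('A5', 'A3', 'A4') → true → 48

48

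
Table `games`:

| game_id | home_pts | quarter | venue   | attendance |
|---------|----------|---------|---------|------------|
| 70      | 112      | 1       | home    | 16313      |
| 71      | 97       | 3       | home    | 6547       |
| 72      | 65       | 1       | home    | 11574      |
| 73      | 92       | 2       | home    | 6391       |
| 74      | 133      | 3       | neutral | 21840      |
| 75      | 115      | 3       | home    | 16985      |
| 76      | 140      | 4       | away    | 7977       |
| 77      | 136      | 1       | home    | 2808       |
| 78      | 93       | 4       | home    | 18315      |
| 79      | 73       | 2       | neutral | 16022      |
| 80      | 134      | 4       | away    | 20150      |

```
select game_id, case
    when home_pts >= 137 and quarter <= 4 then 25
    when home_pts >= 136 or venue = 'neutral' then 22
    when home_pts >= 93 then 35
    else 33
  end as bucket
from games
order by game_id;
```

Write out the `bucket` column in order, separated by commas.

game_id=70: home_pts >= 93 → 35
game_id=71: home_pts >= 93 → 35
game_id=72: ELSE → 33
game_id=73: ELSE → 33
game_id=74: home_pts >= 136 or venue = 'neutral' → 22
game_id=75: home_pts >= 93 → 35
game_id=76: home_pts >= 137 and quarter <= 4 → 25
game_id=77: home_pts >= 136 or venue = 'neutral' → 22
game_id=78: home_pts >= 93 → 35
game_id=79: home_pts >= 136 or venue = 'neutral' → 22
game_id=80: home_pts >= 93 → 35

35, 35, 33, 33, 22, 35, 25, 22, 35, 22, 35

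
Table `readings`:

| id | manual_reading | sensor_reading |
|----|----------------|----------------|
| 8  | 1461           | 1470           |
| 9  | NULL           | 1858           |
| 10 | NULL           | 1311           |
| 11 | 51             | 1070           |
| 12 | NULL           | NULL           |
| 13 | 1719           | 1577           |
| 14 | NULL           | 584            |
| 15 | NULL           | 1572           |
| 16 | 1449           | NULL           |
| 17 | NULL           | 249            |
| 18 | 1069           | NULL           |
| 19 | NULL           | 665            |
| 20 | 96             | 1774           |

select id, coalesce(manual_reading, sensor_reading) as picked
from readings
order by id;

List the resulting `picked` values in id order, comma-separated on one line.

id=8: manual_reading=1461 → 1461
id=9: manual_reading=NULL, sensor_reading=1858 → 1858
id=10: manual_reading=NULL, sensor_reading=1311 → 1311
id=11: manual_reading=51 → 51
id=12: manual_reading=NULL, sensor_reading=NULL (all NULL) → NULL
id=13: manual_reading=1719 → 1719
id=14: manual_reading=NULL, sensor_reading=584 → 584
id=15: manual_reading=NULL, sensor_reading=1572 → 1572
id=16: manual_reading=1449 → 1449
id=17: manual_reading=NULL, sensor_reading=249 → 249
id=18: manual_reading=1069 → 1069
id=19: manual_reading=NULL, sensor_reading=665 → 665
id=20: manual_reading=96 → 96

1461, 1858, 1311, 51, NULL, 1719, 584, 1572, 1449, 249, 1069, 665, 96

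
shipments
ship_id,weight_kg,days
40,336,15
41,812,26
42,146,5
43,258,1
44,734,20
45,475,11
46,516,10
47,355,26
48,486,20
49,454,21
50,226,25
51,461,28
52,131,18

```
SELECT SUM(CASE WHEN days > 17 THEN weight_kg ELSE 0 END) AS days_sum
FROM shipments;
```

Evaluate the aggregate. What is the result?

3659

ship_id=40: ✗
ship_id=41: ✓ → 812
ship_id=42: ✗
ship_id=43: ✗
ship_id=44: ✓ → 734
ship_id=45: ✗
ship_id=46: ✗
ship_id=47: ✓ → 355
ship_id=48: ✓ → 486
ship_id=49: ✓ → 454
ship_id=50: ✓ → 226
ship_id=51: ✓ → 461
ship_id=52: ✓ → 131
days_sum = 812 + 734 + 355 + 486 + 454 + 226 + 461 + 131 = 3659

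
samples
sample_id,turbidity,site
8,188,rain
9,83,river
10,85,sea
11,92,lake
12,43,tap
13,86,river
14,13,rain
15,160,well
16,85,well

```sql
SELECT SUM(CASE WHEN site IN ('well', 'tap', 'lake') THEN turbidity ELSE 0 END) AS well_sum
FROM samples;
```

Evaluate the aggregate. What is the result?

sample_id=8: ✗
sample_id=9: ✗
sample_id=10: ✗
sample_id=11: ✓ → 92
sample_id=12: ✓ → 43
sample_id=13: ✗
sample_id=14: ✗
sample_id=15: ✓ → 160
sample_id=16: ✓ → 85
well_sum = 92 + 43 + 160 + 85 = 380

380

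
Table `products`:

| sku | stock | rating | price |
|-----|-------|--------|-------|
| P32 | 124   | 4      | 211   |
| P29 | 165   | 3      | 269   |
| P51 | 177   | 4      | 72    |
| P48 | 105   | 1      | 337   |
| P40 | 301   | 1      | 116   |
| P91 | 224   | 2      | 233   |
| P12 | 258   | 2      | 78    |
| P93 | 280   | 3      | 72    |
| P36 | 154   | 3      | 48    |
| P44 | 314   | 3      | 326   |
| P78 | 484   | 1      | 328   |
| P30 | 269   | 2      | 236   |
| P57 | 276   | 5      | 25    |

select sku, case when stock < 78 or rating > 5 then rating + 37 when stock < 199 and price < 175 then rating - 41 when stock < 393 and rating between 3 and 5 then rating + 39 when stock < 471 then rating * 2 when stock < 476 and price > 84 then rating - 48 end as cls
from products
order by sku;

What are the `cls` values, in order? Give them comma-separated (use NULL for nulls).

4, 42, 4, 43, -38, 2, 42, 2, -37, 44, NULL, 4, 42

sku=P12: stock < 471 → 4
sku=P29: stock < 393 and rating between 3 and 5 → 42
sku=P30: stock < 471 → 4
sku=P32: stock < 393 and rating between 3 and 5 → 43
sku=P36: stock < 199 and price < 175 → -38
sku=P40: stock < 471 → 2
sku=P44: stock < 393 and rating between 3 and 5 → 42
sku=P48: stock < 471 → 2
sku=P51: stock < 199 and price < 175 → -37
sku=P57: stock < 393 and rating between 3 and 5 → 44
sku=P78: (no match → NULL) → NULL
sku=P91: stock < 471 → 4
sku=P93: stock < 393 and rating between 3 and 5 → 42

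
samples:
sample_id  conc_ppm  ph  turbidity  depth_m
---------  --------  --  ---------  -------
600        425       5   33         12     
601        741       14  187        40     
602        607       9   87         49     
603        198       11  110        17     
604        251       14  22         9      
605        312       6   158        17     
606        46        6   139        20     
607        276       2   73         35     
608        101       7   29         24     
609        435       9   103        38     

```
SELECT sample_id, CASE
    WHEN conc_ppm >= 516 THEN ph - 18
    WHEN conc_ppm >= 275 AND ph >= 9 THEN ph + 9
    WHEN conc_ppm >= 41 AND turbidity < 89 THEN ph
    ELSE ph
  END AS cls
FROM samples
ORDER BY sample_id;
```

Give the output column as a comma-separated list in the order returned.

5, -4, -9, 11, 14, 6, 6, 2, 7, 18

sample_id=600: conc_ppm >= 41 AND turbidity < 89 → 5
sample_id=601: conc_ppm >= 516 → -4
sample_id=602: conc_ppm >= 516 → -9
sample_id=603: ELSE → 11
sample_id=604: conc_ppm >= 41 AND turbidity < 89 → 14
sample_id=605: ELSE → 6
sample_id=606: ELSE → 6
sample_id=607: conc_ppm >= 41 AND turbidity < 89 → 2
sample_id=608: conc_ppm >= 41 AND turbidity < 89 → 7
sample_id=609: conc_ppm >= 275 AND ph >= 9 → 18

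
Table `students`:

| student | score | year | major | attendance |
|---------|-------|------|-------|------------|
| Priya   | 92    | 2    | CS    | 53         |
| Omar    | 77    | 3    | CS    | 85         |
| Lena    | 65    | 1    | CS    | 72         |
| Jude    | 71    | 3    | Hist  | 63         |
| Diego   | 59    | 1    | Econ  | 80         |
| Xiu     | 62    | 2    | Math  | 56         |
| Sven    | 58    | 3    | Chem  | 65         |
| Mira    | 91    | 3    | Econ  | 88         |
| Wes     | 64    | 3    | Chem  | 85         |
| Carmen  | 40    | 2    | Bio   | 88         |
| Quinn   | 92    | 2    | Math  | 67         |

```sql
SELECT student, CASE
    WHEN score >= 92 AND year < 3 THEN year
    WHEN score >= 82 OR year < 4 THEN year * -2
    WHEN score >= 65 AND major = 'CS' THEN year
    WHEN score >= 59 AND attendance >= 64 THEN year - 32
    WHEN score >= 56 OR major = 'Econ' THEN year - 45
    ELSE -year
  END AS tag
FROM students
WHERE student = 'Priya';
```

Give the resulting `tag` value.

2

student = Priya: score=92, year=2, major=CS, attendance=53.
score >= 92 AND year < 3 → true → 2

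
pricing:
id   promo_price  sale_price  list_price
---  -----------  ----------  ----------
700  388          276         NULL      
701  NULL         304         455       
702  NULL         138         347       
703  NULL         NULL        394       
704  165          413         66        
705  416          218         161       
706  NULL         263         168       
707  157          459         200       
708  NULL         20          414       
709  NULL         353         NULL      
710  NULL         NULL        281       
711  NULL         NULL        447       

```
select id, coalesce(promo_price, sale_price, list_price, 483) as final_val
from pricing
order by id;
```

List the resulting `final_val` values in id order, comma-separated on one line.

id=700: promo_price=388 → 388
id=701: promo_price=NULL, sale_price=304 → 304
id=702: promo_price=NULL, sale_price=138 → 138
id=703: promo_price=NULL, sale_price=NULL, list_price=394 → 394
id=704: promo_price=165 → 165
id=705: promo_price=416 → 416
id=706: promo_price=NULL, sale_price=263 → 263
id=707: promo_price=157 → 157
id=708: promo_price=NULL, sale_price=20 → 20
id=709: promo_price=NULL, sale_price=353 → 353
id=710: promo_price=NULL, sale_price=NULL, list_price=281 → 281
id=711: promo_price=NULL, sale_price=NULL, list_price=447 → 447

388, 304, 138, 394, 165, 416, 263, 157, 20, 353, 281, 447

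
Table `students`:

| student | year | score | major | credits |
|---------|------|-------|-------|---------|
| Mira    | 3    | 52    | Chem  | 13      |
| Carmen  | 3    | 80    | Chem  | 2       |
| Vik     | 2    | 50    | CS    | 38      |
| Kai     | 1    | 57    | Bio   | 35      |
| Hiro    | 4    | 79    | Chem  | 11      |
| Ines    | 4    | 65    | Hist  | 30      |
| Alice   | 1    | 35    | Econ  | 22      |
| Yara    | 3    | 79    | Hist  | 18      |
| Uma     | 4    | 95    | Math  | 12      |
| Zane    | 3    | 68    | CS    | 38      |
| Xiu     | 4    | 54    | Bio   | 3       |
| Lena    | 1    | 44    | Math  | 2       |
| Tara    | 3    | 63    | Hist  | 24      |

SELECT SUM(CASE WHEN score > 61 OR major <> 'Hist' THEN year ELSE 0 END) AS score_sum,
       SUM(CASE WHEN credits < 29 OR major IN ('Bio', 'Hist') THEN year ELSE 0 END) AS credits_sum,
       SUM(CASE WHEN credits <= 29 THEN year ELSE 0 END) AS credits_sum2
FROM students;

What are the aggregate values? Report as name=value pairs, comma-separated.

[score_sum: score > 61 OR major <> 'Hist']
student=Mira: ✓ → 3
student=Carmen: ✓ → 3
student=Vik: ✓ → 2
student=Kai: ✓ → 1
student=Hiro: ✓ → 4
student=Ines: ✓ → 4
student=Alice: ✓ → 1
student=Yara: ✓ → 3
student=Uma: ✓ → 4
student=Zane: ✓ → 3
student=Xiu: ✓ → 4
student=Lena: ✓ → 1
student=Tara: ✓ → 3
score_sum = 3 + 3 + 2 + 1 + 4 + 4 + 1 + 3 + 4 + 3 + 4 + 1 + 3 = 36
—
[credits_sum: credits < 29 OR major IN ('Bio', 'Hist')]
student=Mira: ✓ → 3
student=Carmen: ✓ → 3
student=Vik: ✗
student=Kai: ✓ → 1
student=Hiro: ✓ → 4
student=Ines: ✓ → 4
student=Alice: ✓ → 1
student=Yara: ✓ → 3
student=Uma: ✓ → 4
student=Zane: ✗
student=Xiu: ✓ → 4
student=Lena: ✓ → 1
student=Tara: ✓ → 3
credits_sum = 3 + 3 + 1 + 4 + 4 + 1 + 3 + 4 + 4 + 1 + 3 = 31
—
[credits_sum2: credits <= 29]
student=Mira: ✓ → 3
student=Carmen: ✓ → 3
student=Vik: ✗
student=Kai: ✗
student=Hiro: ✓ → 4
student=Ines: ✗
student=Alice: ✓ → 1
student=Yara: ✓ → 3
student=Uma: ✓ → 4
student=Zane: ✗
student=Xiu: ✓ → 4
student=Lena: ✓ → 1
student=Tara: ✓ → 3
credits_sum2 = 3 + 3 + 4 + 1 + 3 + 4 + 4 + 1 + 3 = 26

score_sum=36, credits_sum=31, credits_sum2=26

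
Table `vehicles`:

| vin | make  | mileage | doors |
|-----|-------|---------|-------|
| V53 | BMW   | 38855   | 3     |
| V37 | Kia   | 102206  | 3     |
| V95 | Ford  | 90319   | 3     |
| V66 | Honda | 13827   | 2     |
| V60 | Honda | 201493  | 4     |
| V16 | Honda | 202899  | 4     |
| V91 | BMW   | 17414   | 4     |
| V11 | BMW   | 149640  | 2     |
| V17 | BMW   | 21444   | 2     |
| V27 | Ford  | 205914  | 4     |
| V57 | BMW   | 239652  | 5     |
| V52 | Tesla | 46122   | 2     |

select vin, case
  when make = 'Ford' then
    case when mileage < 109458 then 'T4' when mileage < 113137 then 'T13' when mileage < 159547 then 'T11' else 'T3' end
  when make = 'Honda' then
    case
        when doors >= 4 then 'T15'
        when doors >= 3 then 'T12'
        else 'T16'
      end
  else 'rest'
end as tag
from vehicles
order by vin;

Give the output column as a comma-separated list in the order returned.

vin=V11: make='BMW' → outer ELSE → rest
vin=V16: make='Honda' → inner[doors >= 4] → T15
vin=V17: make='BMW' → outer ELSE → rest
vin=V27: make='Ford' → inner[ELSE] → T3
vin=V37: make='Kia' → outer ELSE → rest
vin=V52: make='Tesla' → outer ELSE → rest
vin=V53: make='BMW' → outer ELSE → rest
vin=V57: make='BMW' → outer ELSE → rest
vin=V60: make='Honda' → inner[doors >= 4] → T15
vin=V66: make='Honda' → inner[ELSE] → T16
vin=V91: make='BMW' → outer ELSE → rest
vin=V95: make='Ford' → inner[mileage < 109458] → T4

rest, T15, rest, T3, rest, rest, rest, rest, T15, T16, rest, T4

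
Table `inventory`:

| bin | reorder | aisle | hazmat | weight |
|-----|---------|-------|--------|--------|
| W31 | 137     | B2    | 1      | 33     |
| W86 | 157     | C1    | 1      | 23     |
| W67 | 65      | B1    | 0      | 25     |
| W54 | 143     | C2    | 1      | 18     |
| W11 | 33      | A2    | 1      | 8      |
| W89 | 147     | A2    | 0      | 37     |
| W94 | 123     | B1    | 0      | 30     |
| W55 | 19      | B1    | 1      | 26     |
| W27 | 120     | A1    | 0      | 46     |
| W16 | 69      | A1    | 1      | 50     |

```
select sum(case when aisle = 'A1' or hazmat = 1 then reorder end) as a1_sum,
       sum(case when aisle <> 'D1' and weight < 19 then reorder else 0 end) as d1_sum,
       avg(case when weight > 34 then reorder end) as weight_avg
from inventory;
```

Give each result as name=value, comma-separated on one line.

[a1_sum: aisle = 'A1' or hazmat = 1]
bin=W31: ✓ → 137
bin=W86: ✓ → 157
bin=W67: ✗
bin=W54: ✓ → 143
bin=W11: ✓ → 33
bin=W89: ✗
bin=W94: ✗
bin=W55: ✓ → 19
bin=W27: ✓ → 120
bin=W16: ✓ → 69
a1_sum = 137 + 157 + 143 + 33 + 19 + 120 + 69 = 678
—
[d1_sum: aisle <> 'D1' and weight < 19]
bin=W31: ✗
bin=W86: ✗
bin=W67: ✗
bin=W54: ✓ → 143
bin=W11: ✓ → 33
bin=W89: ✗
bin=W94: ✗
bin=W55: ✗
bin=W27: ✗
bin=W16: ✗
d1_sum = 143 + 33 = 176
—
[weight_avg: weight > 34]
bin=W31: ✗
bin=W86: ✗
bin=W67: ✗
bin=W54: ✗
bin=W11: ✗
bin=W89: ✓ → 147
bin=W94: ✗
bin=W55: ✗
bin=W27: ✓ → 120
bin=W16: ✓ → 69
weight_avg = (147 + 120 + 69) / 3 = 112

a1_sum=678, d1_sum=176, weight_avg=112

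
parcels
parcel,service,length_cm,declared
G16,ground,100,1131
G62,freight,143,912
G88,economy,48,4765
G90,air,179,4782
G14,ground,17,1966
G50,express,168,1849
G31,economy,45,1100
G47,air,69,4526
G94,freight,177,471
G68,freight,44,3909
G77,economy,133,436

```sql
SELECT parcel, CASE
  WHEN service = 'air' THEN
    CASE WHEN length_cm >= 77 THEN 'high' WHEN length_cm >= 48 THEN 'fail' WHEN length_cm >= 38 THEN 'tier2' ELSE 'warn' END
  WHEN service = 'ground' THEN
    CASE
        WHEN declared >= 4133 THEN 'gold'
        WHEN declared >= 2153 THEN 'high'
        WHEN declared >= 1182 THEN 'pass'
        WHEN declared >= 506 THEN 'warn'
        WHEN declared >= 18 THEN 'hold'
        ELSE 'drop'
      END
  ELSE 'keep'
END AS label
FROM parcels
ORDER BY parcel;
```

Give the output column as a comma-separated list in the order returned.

parcel=G14: service='ground' → inner[declared >= 1182] → pass
parcel=G16: service='ground' → inner[declared >= 506] → warn
parcel=G31: service='economy' → outer ELSE → keep
parcel=G47: service='air' → inner[length_cm >= 48] → fail
parcel=G50: service='express' → outer ELSE → keep
parcel=G62: service='freight' → outer ELSE → keep
parcel=G68: service='freight' → outer ELSE → keep
parcel=G77: service='economy' → outer ELSE → keep
parcel=G88: service='economy' → outer ELSE → keep
parcel=G90: service='air' → inner[length_cm >= 77] → high
parcel=G94: service='freight' → outer ELSE → keep

pass, warn, keep, fail, keep, keep, keep, keep, keep, high, keep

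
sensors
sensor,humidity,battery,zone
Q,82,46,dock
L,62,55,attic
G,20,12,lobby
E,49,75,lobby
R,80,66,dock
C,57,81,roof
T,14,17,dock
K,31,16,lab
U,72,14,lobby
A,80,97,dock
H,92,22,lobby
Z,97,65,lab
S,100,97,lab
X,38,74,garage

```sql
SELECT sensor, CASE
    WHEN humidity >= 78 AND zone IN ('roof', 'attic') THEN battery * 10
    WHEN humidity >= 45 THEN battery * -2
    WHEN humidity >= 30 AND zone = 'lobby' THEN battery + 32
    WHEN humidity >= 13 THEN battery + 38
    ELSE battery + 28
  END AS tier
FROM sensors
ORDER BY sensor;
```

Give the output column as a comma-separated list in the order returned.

-194, -162, -150, 50, -44, 54, -110, -92, -132, -194, 55, -28, 112, -130

sensor=A: humidity >= 45 → -194
sensor=C: humidity >= 45 → -162
sensor=E: humidity >= 45 → -150
sensor=G: humidity >= 13 → 50
sensor=H: humidity >= 45 → -44
sensor=K: humidity >= 13 → 54
sensor=L: humidity >= 45 → -110
sensor=Q: humidity >= 45 → -92
sensor=R: humidity >= 45 → -132
sensor=S: humidity >= 45 → -194
sensor=T: humidity >= 13 → 55
sensor=U: humidity >= 45 → -28
sensor=X: humidity >= 13 → 112
sensor=Z: humidity >= 45 → -130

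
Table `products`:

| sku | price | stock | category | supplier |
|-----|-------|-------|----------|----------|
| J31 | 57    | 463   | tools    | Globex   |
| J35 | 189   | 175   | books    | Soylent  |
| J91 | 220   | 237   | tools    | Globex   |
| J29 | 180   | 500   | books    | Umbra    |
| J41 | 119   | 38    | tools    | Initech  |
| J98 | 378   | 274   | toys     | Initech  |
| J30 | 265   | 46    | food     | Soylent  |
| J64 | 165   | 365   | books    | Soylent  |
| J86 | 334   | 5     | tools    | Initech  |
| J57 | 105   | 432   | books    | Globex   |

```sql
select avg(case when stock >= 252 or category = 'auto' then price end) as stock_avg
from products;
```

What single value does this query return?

177

sku=J31: ✓ → 57
sku=J35: ✗
sku=J91: ✗
sku=J29: ✓ → 180
sku=J41: ✗
sku=J98: ✓ → 378
sku=J30: ✗
sku=J64: ✓ → 165
sku=J86: ✗
sku=J57: ✓ → 105
stock_avg = (57 + 180 + 378 + 165 + 105) / 5 = 177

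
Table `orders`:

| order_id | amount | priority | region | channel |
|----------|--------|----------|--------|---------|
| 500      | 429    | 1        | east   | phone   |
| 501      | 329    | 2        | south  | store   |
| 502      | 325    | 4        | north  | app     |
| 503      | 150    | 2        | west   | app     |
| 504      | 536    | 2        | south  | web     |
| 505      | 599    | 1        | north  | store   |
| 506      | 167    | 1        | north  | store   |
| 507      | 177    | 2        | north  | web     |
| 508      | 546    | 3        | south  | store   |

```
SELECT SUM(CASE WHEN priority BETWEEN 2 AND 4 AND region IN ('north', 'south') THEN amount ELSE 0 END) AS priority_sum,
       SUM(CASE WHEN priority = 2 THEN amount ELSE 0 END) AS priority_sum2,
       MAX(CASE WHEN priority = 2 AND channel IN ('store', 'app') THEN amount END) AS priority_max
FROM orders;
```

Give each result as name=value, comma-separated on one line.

priority_sum=1913, priority_sum2=1192, priority_max=329

[priority_sum: priority BETWEEN 2 AND 4 AND region IN ('north', 'south')]
order_id=500: ✗
order_id=501: ✓ → 329
order_id=502: ✓ → 325
order_id=503: ✗
order_id=504: ✓ → 536
order_id=505: ✗
order_id=506: ✗
order_id=507: ✓ → 177
order_id=508: ✓ → 546
priority_sum = 329 + 325 + 536 + 177 + 546 = 1913
—
[priority_sum2: priority = 2]
order_id=500: ✗
order_id=501: ✓ → 329
order_id=502: ✗
order_id=503: ✓ → 150
order_id=504: ✓ → 536
order_id=505: ✗
order_id=506: ✗
order_id=507: ✓ → 177
order_id=508: ✗
priority_sum2 = 329 + 150 + 536 + 177 = 1192
—
[priority_max: priority = 2 AND channel IN ('store', 'app')]
order_id=500: ✗
order_id=501: ✓ → 329
order_id=502: ✗
order_id=503: ✓ → 150
order_id=504: ✗
order_id=505: ✗
order_id=506: ✗
order_id=507: ✗
order_id=508: ✗
priority_max = MAX(329, 150) = 329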